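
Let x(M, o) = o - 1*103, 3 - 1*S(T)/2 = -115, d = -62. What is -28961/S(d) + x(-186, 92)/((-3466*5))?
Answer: -250945767/2044940 ≈ -122.72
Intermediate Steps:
S(T) = 236 (S(T) = 6 - 2*(-115) = 6 + 230 = 236)
x(M, o) = -103 + o (x(M, o) = o - 103 = -103 + o)
-28961/S(d) + x(-186, 92)/((-3466*5)) = -28961/236 + (-103 + 92)/((-3466*5)) = -28961*1/236 - 11/(-17330) = -28961/236 - 11*(-1/17330) = -28961/236 + 11/17330 = -250945767/2044940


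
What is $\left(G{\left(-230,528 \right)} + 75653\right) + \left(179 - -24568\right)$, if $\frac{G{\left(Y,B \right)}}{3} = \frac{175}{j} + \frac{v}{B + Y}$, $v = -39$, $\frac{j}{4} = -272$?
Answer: $\frac{16275902927}{162112} \approx 1.004 \cdot 10^{5}$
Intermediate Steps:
$j = -1088$ ($j = 4 \left(-272\right) = -1088$)
$G{\left(Y,B \right)} = - \frac{525}{1088} - \frac{117}{B + Y}$ ($G{\left(Y,B \right)} = 3 \left(\frac{175}{-1088} - \frac{39}{B + Y}\right) = 3 \left(175 \left(- \frac{1}{1088}\right) - \frac{39}{B + Y}\right) = 3 \left(- \frac{175}{1088} - \frac{39}{B + Y}\right) = - \frac{525}{1088} - \frac{117}{B + Y}$)
$\left(G{\left(-230,528 \right)} + 75653\right) + \left(179 - -24568\right) = \left(\frac{3 \left(-42432 - 92400 - -40250\right)}{1088 \left(528 - 230\right)} + 75653\right) + \left(179 - -24568\right) = \left(\frac{3 \left(-42432 - 92400 + 40250\right)}{1088 \cdot 298} + 75653\right) + \left(179 + 24568\right) = \left(\frac{3}{1088} \cdot \frac{1}{298} \left(-94582\right) + 75653\right) + 24747 = \left(- \frac{141873}{162112} + 75653\right) + 24747 = \frac{12264117263}{162112} + 24747 = \frac{16275902927}{162112}$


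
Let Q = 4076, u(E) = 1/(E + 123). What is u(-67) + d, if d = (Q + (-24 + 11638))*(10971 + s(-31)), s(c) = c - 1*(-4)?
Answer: 9615836161/56 ≈ 1.7171e+8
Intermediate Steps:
s(c) = 4 + c (s(c) = c + 4 = 4 + c)
u(E) = 1/(123 + E)
d = 171711360 (d = (4076 + (-24 + 11638))*(10971 + (4 - 31)) = (4076 + 11614)*(10971 - 27) = 15690*10944 = 171711360)
u(-67) + d = 1/(123 - 67) + 171711360 = 1/56 + 171711360 = 9615836161/56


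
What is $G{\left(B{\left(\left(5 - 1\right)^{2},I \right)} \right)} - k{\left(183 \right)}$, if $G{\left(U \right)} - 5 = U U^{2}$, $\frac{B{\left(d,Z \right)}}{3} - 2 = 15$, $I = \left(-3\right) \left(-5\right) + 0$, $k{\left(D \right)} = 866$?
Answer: $131790$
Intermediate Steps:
$I = 15$ ($I = 15 + 0 = 15$)
$B{\left(d,Z \right)} = 51$ ($B{\left(d,Z \right)} = 6 + 3 \cdot 15 = 6 + 45 = 51$)
$G{\left(U \right)} = 5 + U^{3}$ ($G{\left(U \right)} = 5 + U U^{2} = 5 + U^{3}$)
$G{\left(B{\left(\left(5 - 1\right)^{2},I \right)} \right)} - k{\left(183 \right)} = \left(5 + 51^{3}\right) - 866 = \left(5 + 132651\right) - 866 = 132656 - 866 = 131790$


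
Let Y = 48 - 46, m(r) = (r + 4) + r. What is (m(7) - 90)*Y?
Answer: -144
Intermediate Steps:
m(r) = 4 + 2*r (m(r) = (4 + r) + r = 4 + 2*r)
Y = 2
(m(7) - 90)*Y = ((4 + 2*7) - 90)*2 = ((4 + 14) - 90)*2 = (18 - 90)*2 = -72*2 = -144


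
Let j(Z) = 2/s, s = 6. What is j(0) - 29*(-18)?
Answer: 1567/3 ≈ 522.33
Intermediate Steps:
j(Z) = 1/3 (j(Z) = 2/6 = 2*(1/6) = 1/3)
j(0) - 29*(-18) = 1/3 - 29*(-18) = 1/3 + 522 = 1567/3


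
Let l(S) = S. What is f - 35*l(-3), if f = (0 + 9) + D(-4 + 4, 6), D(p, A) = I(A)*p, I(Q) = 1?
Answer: 114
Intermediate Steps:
D(p, A) = p (D(p, A) = 1*p = p)
f = 9 (f = (0 + 9) + (-4 + 4) = 9 + 0 = 9)
f - 35*l(-3) = 9 - 35*(-3) = 9 + 105 = 114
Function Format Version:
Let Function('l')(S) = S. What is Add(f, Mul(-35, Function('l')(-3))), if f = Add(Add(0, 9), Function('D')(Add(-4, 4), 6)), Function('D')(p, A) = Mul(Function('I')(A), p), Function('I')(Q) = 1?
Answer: 114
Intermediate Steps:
Function('D')(p, A) = p (Function('D')(p, A) = Mul(1, p) = p)
f = 9 (f = Add(Add(0, 9), Add(-4, 4)) = Add(9, 0) = 9)
Add(f, Mul(-35, Function('l')(-3))) = Add(9, Mul(-35, -3)) = Add(9, 105) = 114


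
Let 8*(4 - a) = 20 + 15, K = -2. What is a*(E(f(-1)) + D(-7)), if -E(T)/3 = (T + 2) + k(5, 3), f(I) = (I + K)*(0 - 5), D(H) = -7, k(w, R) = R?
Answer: 201/8 ≈ 25.125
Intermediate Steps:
a = -3/8 (a = 4 - (20 + 15)/8 = 4 - ⅛*35 = 4 - 35/8 = -3/8 ≈ -0.37500)
f(I) = 10 - 5*I (f(I) = (I - 2)*(0 - 5) = (-2 + I)*(-5) = 10 - 5*I)
E(T) = -15 - 3*T (E(T) = -3*((T + 2) + 3) = -3*((2 + T) + 3) = -3*(5 + T) = -15 - 3*T)
a*(E(f(-1)) + D(-7)) = -3*((-15 - 3*(10 - 5*(-1))) - 7)/8 = -3*((-15 - 3*(10 + 5)) - 7)/8 = -3*((-15 - 3*15) - 7)/8 = -3*((-15 - 45) - 7)/8 = -3*(-60 - 7)/8 = -3/8*(-67) = 201/8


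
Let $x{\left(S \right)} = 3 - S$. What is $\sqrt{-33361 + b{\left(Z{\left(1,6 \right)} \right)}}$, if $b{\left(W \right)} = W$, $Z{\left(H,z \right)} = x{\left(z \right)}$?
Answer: $2 i \sqrt{8341} \approx 182.66 i$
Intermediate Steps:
$Z{\left(H,z \right)} = 3 - z$
$\sqrt{-33361 + b{\left(Z{\left(1,6 \right)} \right)}} = \sqrt{-33361 + \left(3 - 6\right)} = \sqrt{-33361 - 3} = \sqrt{-33364} = 2 i \sqrt{8341}$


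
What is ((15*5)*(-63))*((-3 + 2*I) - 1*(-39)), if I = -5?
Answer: -122850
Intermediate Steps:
((15*5)*(-63))*((-3 + 2*I) - 1*(-39)) = ((15*5)*(-63))*((-3 + 2*(-5)) - 1*(-39)) = (75*(-63))*((-3 - 10) + 39) = -4725*(-13 + 39) = -4725*26 = -122850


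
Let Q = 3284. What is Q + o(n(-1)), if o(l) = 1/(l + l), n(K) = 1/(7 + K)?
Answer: 3287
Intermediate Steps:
o(l) = 1/(2*l)
Q + o(n(-1)) = 3284 + 1/(2*(1/(7 - 1))) = 3284 + 1/(2*(1/6)) = 3284 + 1/(2*(⅙)) = 3284 + (½)*6 = 3284 + 3 = 3287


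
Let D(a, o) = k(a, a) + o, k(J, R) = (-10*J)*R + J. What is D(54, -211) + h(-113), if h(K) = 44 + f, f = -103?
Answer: -29376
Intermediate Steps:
k(J, R) = J - 10*J*R (k(J, R) = -10*J*R + J = J - 10*J*R)
h(K) = -59 (h(K) = 44 - 103 = -59)
D(a, o) = o + a*(1 - 10*a) (D(a, o) = a*(1 - 10*a) + o = o + a*(1 - 10*a))
D(54, -211) + h(-113) = (-211 - 1*54*(-1 + 10*54)) - 59 = (-211 - 1*54*(-1 + 540)) - 59 = (-211 - 1*54*539) - 59 = (-211 - 29106) - 59 = -29317 - 59 = -29376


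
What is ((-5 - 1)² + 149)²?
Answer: 34225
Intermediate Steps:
((-5 - 1)² + 149)² = ((-6)² + 149)² = (36 + 149)² = 185² = 34225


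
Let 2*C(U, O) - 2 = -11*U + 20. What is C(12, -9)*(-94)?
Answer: 5170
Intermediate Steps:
C(U, O) = 11 - 11*U/2 (C(U, O) = 1 + (-11*U + 20)/2 = 1 + (20 - 11*U)/2 = 1 + (10 - 11*U/2) = 11 - 11*U/2)
C(12, -9)*(-94) = (11 - 11/2*12)*(-94) = (11 - 66)*(-94) = -55*(-94) = 5170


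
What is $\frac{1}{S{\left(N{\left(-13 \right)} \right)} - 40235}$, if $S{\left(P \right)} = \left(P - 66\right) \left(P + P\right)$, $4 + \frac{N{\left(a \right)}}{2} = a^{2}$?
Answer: $\frac{1}{134005} \approx 7.4624 \cdot 10^{-6}$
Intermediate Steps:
$N{\left(a \right)} = -8 + 2 a^{2}$
$S{\left(P \right)} = 2 P \left(-66 + P\right)$ ($S{\left(P \right)} = \left(-66 + P\right) 2 P = 2 P \left(-66 + P\right)$)
$\frac{1}{S{\left(N{\left(-13 \right)} \right)} - 40235} = \frac{1}{2 \left(-8 + 2 \left(-13\right)^{2}\right) \left(-66 - \left(8 - 2 \left(-13\right)^{2}\right)\right) - 40235} = \frac{1}{2 \left(-8 + 2 \cdot 169\right) \left(-66 + \left(-8 + 2 \cdot 169\right)\right) - 40235} = \frac{1}{2 \left(-8 + 338\right) \left(-66 + \left(-8 + 338\right)\right) - 40235} = \frac{1}{2 \cdot 330 \left(-66 + 330\right) - 40235} = \frac{1}{2 \cdot 330 \cdot 264 - 40235} = \frac{1}{174240 - 40235} = \frac{1}{134005}$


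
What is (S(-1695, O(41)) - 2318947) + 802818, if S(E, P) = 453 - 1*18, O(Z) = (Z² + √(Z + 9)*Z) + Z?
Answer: -1515694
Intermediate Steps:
O(Z) = Z + Z² + Z*√(9 + Z) (O(Z) = (Z² + √(9 + Z)*Z) + Z = (Z² + Z*√(9 + Z)) + Z = Z + Z² + Z*√(9 + Z))
S(E, P) = 435 (S(E, P) = 453 - 18 = 435)
(S(-1695, O(41)) - 2318947) + 802818 = (435 - 2318947) + 802818 = -2318512 + 802818 = -1515694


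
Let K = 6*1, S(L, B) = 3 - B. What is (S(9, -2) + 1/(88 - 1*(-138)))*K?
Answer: 3393/113 ≈ 30.027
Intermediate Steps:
K = 6
(S(9, -2) + 1/(88 - 1*(-138)))*K = ((3 - 1*(-2)) + 1/(88 - 1*(-138)))*6 = ((3 + 2) + 1/(88 + 138))*6 = (5 + 1/226)*6 = (1131/226)*6 = 3393/113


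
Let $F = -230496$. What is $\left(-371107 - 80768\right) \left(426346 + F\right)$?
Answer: $-88499718750$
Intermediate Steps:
$\left(-371107 - 80768\right) \left(426346 + F\right) = \left(-371107 - 80768\right) \left(426346 - 230496\right) = \left(-451875\right) 195850 = -88499718750$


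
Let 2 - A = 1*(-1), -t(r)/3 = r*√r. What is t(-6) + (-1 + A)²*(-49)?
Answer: -196 + 18*I*√6 ≈ -196.0 + 44.091*I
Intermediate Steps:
t(r) = -3*r^(3/2) (t(r) = -3*r*√r = -3*r^(3/2))
A = 3 (A = 2 - (-1) = 2 - 1*(-1) = 2 + 1 = 3)
t(-6) + (-1 + A)²*(-49) = -(-18)*I*√6 + (-1 + 3)²*(-49) = -(-18)*I*√6 + 2²*(-49) = 18*I*√6 + 4*(-49) = 18*I*√6 - 196 = -196 + 18*I*√6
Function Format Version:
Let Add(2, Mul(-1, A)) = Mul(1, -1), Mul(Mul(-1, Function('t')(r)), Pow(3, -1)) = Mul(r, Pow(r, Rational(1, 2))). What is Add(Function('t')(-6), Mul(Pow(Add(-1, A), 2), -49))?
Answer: Add(-196, Mul(18, I, Pow(6, Rational(1, 2)))) ≈ Add(-196.00, Mul(44.091, I))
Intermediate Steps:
Function('t')(r) = Mul(-3, Pow(r, Rational(3, 2))) (Function('t')(r) = Mul(-3, Mul(r, Pow(r, Rational(1, 2)))) = Mul(-3, Pow(r, Rational(3, 2))))
A = 3 (A = Add(2, Mul(-1, Mul(1, -1))) = Add(2, Mul(-1, -1)) = Add(2, 1) = 3)
Add(Function('t')(-6), Mul(Pow(Add(-1, A), 2), -49)) = Add(Mul(-3, Pow(-6, Rational(3, 2))), Mul(Pow(Add(-1, 3), 2), -49)) = Add(Mul(-3, Mul(-6, I, Pow(6, Rational(1, 2)))), Mul(Pow(2, 2), -49)) = Add(Mul(18, I, Pow(6, Rational(1, 2))), Mul(4, -49)) = Add(Mul(18, I, Pow(6, Rational(1, 2))), -196) = Add(-196, Mul(18, I, Pow(6, Rational(1, 2))))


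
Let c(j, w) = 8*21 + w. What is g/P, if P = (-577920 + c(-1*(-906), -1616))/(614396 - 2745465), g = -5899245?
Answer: -12571698142905/579368 ≈ -2.1699e+7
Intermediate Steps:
c(j, w) = 168 + w
P = 579368/2131069 (P = (-577920 + (168 - 1616))/(614396 - 2745465) = (-577920 - 1448)/(-2131069) = -579368*(-1/2131069) = 579368/2131069 ≈ 0.27187)
g/P = -5899245/579368/2131069 = -5899245*2131069/579368 = -12571698142905/579368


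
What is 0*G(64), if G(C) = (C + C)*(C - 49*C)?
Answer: 0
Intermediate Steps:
G(C) = -96*C² (G(C) = (2*C)*(-48*C) = -96*C²)
0*G(64) = 0*(-96*64²) = 0*(-96*4096) = 0*(-393216) = 0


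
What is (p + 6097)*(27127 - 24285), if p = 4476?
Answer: 30048466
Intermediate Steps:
(p + 6097)*(27127 - 24285) = (4476 + 6097)*(27127 - 24285) = 10573*2842 = 30048466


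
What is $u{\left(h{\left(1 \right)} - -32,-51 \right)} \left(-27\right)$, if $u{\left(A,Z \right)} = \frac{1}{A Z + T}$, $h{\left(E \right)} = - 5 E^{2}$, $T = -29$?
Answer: $\frac{27}{1406} \approx 0.019203$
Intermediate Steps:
$u{\left(A,Z \right)} = \frac{1}{-29 + A Z}$ ($u{\left(A,Z \right)} = \frac{1}{A Z - 29} = \frac{1}{-29 + A Z}$)
$u{\left(h{\left(1 \right)} - -32,-51 \right)} \left(-27\right) = \frac{1}{-29 + \left(- 5 \cdot 1^{2} - -32\right) \left(-51\right)} \left(-27\right) = \frac{1}{-29 + \left(\left(-5\right) 1 + 32\right) \left(-51\right)} \left(-27\right) = \frac{1}{-29 + \left(-5 + 32\right) \left(-51\right)} \left(-27\right) = \frac{1}{-29 + 27 \left(-51\right)} \left(-27\right) = \frac{1}{-29 - 1377} \left(-27\right) = \frac{1}{-1406} \left(-27\right) = \left(- \frac{1}{1406}\right) \left(-27\right) = \frac{27}{1406}$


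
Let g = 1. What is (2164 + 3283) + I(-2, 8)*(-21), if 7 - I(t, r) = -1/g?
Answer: 5279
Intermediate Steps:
I(t, r) = 8 (I(t, r) = 7 - (-1)/1 = 7 - (-1) = 7 - 1*(-1) = 7 + 1 = 8)
(2164 + 3283) + I(-2, 8)*(-21) = (2164 + 3283) + 8*(-21) = 5447 - 168 = 5279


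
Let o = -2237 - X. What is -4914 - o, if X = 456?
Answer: -2221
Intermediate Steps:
o = -2693 (o = -2237 - 1*456 = -2237 - 456 = -2693)
-4914 - o = -4914 - 1*(-2693) = -4914 + 2693 = -2221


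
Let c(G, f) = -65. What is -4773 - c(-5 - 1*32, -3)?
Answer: -4708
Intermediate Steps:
-4773 - c(-5 - 1*32, -3) = -4773 - 1*(-65) = -4773 + 65 = -4708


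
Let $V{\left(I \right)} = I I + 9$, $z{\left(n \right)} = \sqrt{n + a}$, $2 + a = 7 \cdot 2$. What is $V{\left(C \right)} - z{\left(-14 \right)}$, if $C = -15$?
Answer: $234 - i \sqrt{2} \approx 234.0 - 1.4142 i$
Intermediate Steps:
$a = 12$ ($a = -2 + 7 \cdot 2 = -2 + 14 = 12$)
$z{\left(n \right)} = \sqrt{12 + n}$ ($z{\left(n \right)} = \sqrt{n + 12} = \sqrt{12 + n}$)
$V{\left(I \right)} = 9 + I^{2}$ ($V{\left(I \right)} = I^{2} + 9 = 9 + I^{2}$)
$V{\left(C \right)} - z{\left(-14 \right)} = \left(9 + \left(-15\right)^{2}\right) - \sqrt{12 - 14} = \left(9 + 225\right) - \sqrt{-2} = 234 - i \sqrt{2}$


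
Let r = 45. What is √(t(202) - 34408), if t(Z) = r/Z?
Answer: I*√1403974942/202 ≈ 185.49*I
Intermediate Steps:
t(Z) = 45/Z
√(t(202) - 34408) = √(45/202 - 34408) = √(-6950371/202) = I*√1403974942/202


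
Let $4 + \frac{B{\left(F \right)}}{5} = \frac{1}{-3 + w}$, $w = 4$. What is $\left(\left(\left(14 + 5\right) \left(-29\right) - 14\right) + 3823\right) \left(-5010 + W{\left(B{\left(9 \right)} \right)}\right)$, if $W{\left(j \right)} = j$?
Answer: $-16371450$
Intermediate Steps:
$B{\left(F \right)} = -15$ ($B{\left(F \right)} = -20 + \frac{5}{-3 + 4} = -20 + \frac{5}{1} = -20 + 5 \cdot 1 = -20 + 5 = -15$)
$\left(\left(\left(14 + 5\right) \left(-29\right) - 14\right) + 3823\right) \left(-5010 + W{\left(B{\left(9 \right)} \right)}\right) = \left(\left(\left(14 + 5\right) \left(-29\right) - 14\right) + 3823\right) \left(-5010 - 15\right) = \left(\left(19 \left(-29\right) - 14\right) + 3823\right) \left(-5025\right) = \left(\left(-551 - 14\right) + 3823\right) \left(-5025\right) = \left(-565 + 3823\right) \left(-5025\right) = 3258 \left(-5025\right) = -16371450$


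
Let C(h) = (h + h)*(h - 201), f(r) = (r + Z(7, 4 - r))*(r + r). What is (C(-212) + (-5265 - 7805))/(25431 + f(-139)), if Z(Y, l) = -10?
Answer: 162042/66853 ≈ 2.4239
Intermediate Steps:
f(r) = 2*r*(-10 + r) (f(r) = (r - 10)*(r + r) = (-10 + r)*(2*r) = 2*r*(-10 + r))
C(h) = 2*h*(-201 + h) (C(h) = (2*h)*(-201 + h) = 2*h*(-201 + h))
(C(-212) + (-5265 - 7805))/(25431 + f(-139)) = (2*(-212)*(-201 - 212) + (-5265 - 7805))/(25431 + 2*(-139)*(-10 - 139)) = (2*(-212)*(-413) - 13070)/(25431 + 2*(-139)*(-149)) = (175112 - 13070)/(25431 + 41422) = 162042/66853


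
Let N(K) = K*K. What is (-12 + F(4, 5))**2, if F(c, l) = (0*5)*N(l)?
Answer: 144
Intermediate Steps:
N(K) = K**2
F(c, l) = 0 (F(c, l) = (0*5)*l**2 = 0*l**2 = 0)
(-12 + F(4, 5))**2 = (-12 + 0)**2 = (-12)**2 = 144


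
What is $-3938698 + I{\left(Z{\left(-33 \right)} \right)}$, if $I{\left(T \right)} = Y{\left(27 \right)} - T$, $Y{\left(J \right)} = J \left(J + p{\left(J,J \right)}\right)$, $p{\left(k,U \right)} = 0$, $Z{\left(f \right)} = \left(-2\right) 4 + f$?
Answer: $-3937928$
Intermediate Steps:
$Z{\left(f \right)} = -8 + f$
$Y{\left(J \right)} = J^{2}$ ($Y{\left(J \right)} = J \left(J + 0\right) = J J = J^{2}$)
$I{\left(T \right)} = 729 - T$ ($I{\left(T \right)} = 27^{2} - T = 729 - T$)
$-3938698 + I{\left(Z{\left(-33 \right)} \right)} = -3938698 + \left(729 - \left(-8 - 33\right)\right) = -3938698 + \left(729 - -41\right) = -3938698 + \left(729 + 41\right) = -3938698 + 770 = -3937928$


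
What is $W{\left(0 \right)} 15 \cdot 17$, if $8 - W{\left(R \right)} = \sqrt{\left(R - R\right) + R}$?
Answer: $2040$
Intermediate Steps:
$W{\left(R \right)} = 8 - \sqrt{R}$ ($W{\left(R \right)} = 8 - \sqrt{\left(R - R\right) + R} = 8 - \sqrt{0 + R} = 8 - \sqrt{R}$)
$W{\left(0 \right)} 15 \cdot 17 = \left(8 - \sqrt{0}\right) 15 \cdot 17 = \left(8 - 0\right) 15 \cdot 17 = \left(8 + 0\right) 15 \cdot 17 = 8 \cdot 15 \cdot 17 = 120 \cdot 17 = 2040$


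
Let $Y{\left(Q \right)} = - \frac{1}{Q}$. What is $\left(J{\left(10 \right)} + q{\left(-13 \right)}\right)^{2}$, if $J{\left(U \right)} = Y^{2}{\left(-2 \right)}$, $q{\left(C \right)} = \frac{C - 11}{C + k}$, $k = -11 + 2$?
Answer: $\frac{3481}{1936} \approx 1.798$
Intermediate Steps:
$k = -9$
$q{\left(C \right)} = \frac{-11 + C}{-9 + C}$ ($q{\left(C \right)} = \frac{C - 11}{C - 9} = \frac{-11 + C}{-9 + C}$)
$J{\left(U \right)} = \frac{1}{4}$ ($J{\left(U \right)} = \left(- \frac{1}{-2}\right)^{2} = \left(\left(-1\right) \left(- \frac{1}{2}\right)\right)^{2} = \left(\frac{1}{2}\right)^{2} = \frac{1}{4}$)
$\left(J{\left(10 \right)} + q{\left(-13 \right)}\right)^{2} = \left(\frac{1}{4} + \frac{-11 - 13}{-9 - 13}\right)^{2} = \left(\frac{1}{4} + \frac{1}{-22} \left(-24\right)\right)^{2} = \left(\frac{1}{4} - - \frac{12}{11}\right)^{2} = \left(\frac{1}{4} + \frac{12}{11}\right)^{2} = \left(\frac{59}{44}\right)^{2} = \frac{3481}{1936}$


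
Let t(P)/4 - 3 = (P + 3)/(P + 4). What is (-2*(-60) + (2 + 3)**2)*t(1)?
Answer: 2204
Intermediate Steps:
t(P) = 12 + 4*(3 + P)/(4 + P) (t(P) = 12 + 4*((P + 3)/(P + 4)) = 12 + 4*((3 + P)/(4 + P)) = 12 + 4*(3 + P)/(4 + P))
(-2*(-60) + (2 + 3)**2)*t(1) = (-2*(-60) + (2 + 3)**2)*(4*(15 + 4*1)/(4 + 1)) = (120 + 5**2)*(4*(15 + 4)/5) = (120 + 25)*(4*(1/5)*19) = 145*(76/5) = 2204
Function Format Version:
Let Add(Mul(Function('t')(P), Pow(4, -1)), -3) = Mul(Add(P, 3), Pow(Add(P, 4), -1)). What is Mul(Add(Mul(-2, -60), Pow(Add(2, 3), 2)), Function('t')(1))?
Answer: 2204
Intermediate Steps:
Function('t')(P) = Add(12, Mul(4, Pow(Add(4, P), -1), Add(3, P))) (Function('t')(P) = Add(12, Mul(4, Mul(Add(P, 3), Pow(Add(P, 4), -1)))) = Add(12, Mul(4, Mul(Add(3, P), Pow(Add(4, P), -1)))) = Add(12, Mul(4, Mul(Pow(Add(4, P), -1), Add(3, P)))) = Add(12, Mul(4, Pow(Add(4, P), -1), Add(3, P))))
Mul(Add(Mul(-2, -60), Pow(Add(2, 3), 2)), Function('t')(1)) = Mul(Add(Mul(-2, -60), Pow(Add(2, 3), 2)), Mul(4, Pow(Add(4, 1), -1), Add(15, Mul(4, 1)))) = Mul(Add(120, Pow(5, 2)), Mul(4, Pow(5, -1), Add(15, 4))) = Mul(Add(120, 25), Mul(4, Rational(1, 5), 19)) = Mul(145, Rational(76, 5)) = 2204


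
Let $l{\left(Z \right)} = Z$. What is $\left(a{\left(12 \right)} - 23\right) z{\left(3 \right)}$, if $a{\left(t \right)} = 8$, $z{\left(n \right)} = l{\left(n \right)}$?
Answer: $-45$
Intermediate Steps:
$z{\left(n \right)} = n$
$\left(a{\left(12 \right)} - 23\right) z{\left(3 \right)} = \left(8 - 23\right) 3 = \left(-15\right) 3 = -45$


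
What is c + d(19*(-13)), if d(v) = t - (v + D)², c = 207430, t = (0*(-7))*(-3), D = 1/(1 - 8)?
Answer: 7171170/49 ≈ 1.4635e+5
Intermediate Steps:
D = -⅐ (D = 1/(-7) = -⅐ ≈ -0.14286)
t = 0 (t = 0*(-3) = 0)
d(v) = -(-⅐ + v)² (d(v) = 0 - (v - ⅐)² = 0 - (-⅐ + v)² = -(-⅐ + v)²)
c + d(19*(-13)) = 207430 - (-1 + 7*(19*(-13)))²/49 = 207430 - (-1 + 7*(-247))²/49 = 207430 - (-1 - 1729)²/49 = 207430 - 1/49*(-1730)² = 207430 - 1/49*2992900 = 207430 - 2992900/49 = 7171170/49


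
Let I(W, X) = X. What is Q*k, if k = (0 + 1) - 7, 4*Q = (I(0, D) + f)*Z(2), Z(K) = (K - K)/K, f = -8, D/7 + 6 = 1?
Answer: 0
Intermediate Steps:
D = -35 (D = -42 + 7*1 = -42 + 7 = -35)
Z(K) = 0 (Z(K) = 0/K = 0)
Q = 0 (Q = ((-35 - 8)*0)/4 = (-43*0)/4 = (¼)*0 = 0)
k = -6 (k = 1 - 7 = -6)
Q*k = 0*(-6) = 0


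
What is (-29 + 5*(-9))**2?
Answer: 5476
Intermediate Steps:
(-29 + 5*(-9))**2 = (-29 - 45)**2 = (-74)**2 = 5476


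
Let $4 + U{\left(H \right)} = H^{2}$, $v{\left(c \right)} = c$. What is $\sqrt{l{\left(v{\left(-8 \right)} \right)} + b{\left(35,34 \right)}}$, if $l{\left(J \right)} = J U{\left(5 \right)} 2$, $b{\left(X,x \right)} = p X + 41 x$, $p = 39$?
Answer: $\sqrt{2423} \approx 49.224$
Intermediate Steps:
$b{\left(X,x \right)} = 39 X + 41 x$
$U{\left(H \right)} = -4 + H^{2}$
$l{\left(J \right)} = 42 J$ ($l{\left(J \right)} = J \left(-4 + 5^{2}\right) 2 = J \left(-4 + 25\right) 2 = J 21 \cdot 2 = 21 J 2 = 42 J$)
$\sqrt{l{\left(v{\left(-8 \right)} \right)} + b{\left(35,34 \right)}} = \sqrt{42 \left(-8\right) + \left(39 \cdot 35 + 41 \cdot 34\right)} = \sqrt{-336 + \left(1365 + 1394\right)} = \sqrt{-336 + 2759} = \sqrt{2423}$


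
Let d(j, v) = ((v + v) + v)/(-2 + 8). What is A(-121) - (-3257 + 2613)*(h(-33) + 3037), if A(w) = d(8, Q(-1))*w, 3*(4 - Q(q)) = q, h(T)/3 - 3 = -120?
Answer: 10377131/6 ≈ 1.7295e+6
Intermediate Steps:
h(T) = -351 (h(T) = 9 + 3*(-120) = 9 - 360 = -351)
Q(q) = 4 - q/3
d(j, v) = v/2 (d(j, v) = (2*v + v)/6 = (3*v)*(1/6) = v/2)
A(w) = 13*w/6 (A(w) = ((4 - 1/3*(-1))/2)*w = ((4 + 1/3)/2)*w = ((1/2)*(13/3))*w = 13*w/6)
A(-121) - (-3257 + 2613)*(h(-33) + 3037) = (13/6)*(-121) - (-3257 + 2613)*(-351 + 3037) = -1573/6 - (-644)*2686 = -1573/6 - 1*(-1729784) = -1573/6 + 1729784 = 10377131/6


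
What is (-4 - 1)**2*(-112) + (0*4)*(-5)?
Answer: -2800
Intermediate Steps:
(-4 - 1)**2*(-112) + (0*4)*(-5) = (-5)**2*(-112) + 0*(-5) = 25*(-112) + 0 = -2800 + 0 = -2800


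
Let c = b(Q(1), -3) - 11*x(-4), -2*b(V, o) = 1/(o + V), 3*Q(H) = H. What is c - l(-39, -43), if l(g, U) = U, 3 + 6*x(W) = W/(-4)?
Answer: 2249/48 ≈ 46.854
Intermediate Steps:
x(W) = -1/2 - W/24 (x(W) = -1/2 + (W/(-4))/6 = -1/2 + (W*(-1/4))/6 = -1/2 + (-W/4)/6 = -1/2 - W/24)
Q(H) = H/3
b(V, o) = -1/(2*(V + o)) (b(V, o) = -1/(2*(o + V)) = -1/(2*(V + o)))
c = 185/48 (c = -1/(2*((1/3)*1) + 2*(-3)) - 11*(-1/2 - 1/24*(-4)) = -1/(2*(1/3) - 6) - 11*(-1/2 + 1/6) = -1/(2/3 - 6) - 11*(-1/3) = -1/(-16/3) + 11/3 = -1*(-3/16) + 11/3 = 3/16 + 11/3 = 185/48 ≈ 3.8542)
c - l(-39, -43) = 185/48 - 1*(-43) = 185/48 + 43 = 2249/48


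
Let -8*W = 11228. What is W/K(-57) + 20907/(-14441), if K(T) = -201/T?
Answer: -772983391/1935094 ≈ -399.46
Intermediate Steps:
W = -2807/2 (W = -⅛*11228 = -2807/2 ≈ -1403.5)
W/K(-57) + 20907/(-14441) = -2807/(2*((-201/(-57)))) + 20907/(-14441) = -2807/(2*((-201*(-1/57)))) + 20907*(-1/14441) = -2807/(2*67/19) - 20907/14441 = -2807/2*19/67 - 20907/14441 = -53333/134 - 20907/14441 = -772983391/1935094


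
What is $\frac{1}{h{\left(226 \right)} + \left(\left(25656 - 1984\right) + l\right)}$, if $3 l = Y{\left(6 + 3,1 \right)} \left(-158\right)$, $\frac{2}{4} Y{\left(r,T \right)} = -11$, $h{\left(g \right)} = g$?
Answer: $\frac{3}{75170} \approx 3.991 \cdot 10^{-5}$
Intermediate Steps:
$Y{\left(r,T \right)} = -22$ ($Y{\left(r,T \right)} = 2 \left(-11\right) = -22$)
$l = \frac{3476}{3}$ ($l = \frac{\left(-22\right) \left(-158\right)}{3} = \frac{1}{3} \cdot 3476 = \frac{3476}{3} \approx 1158.7$)
$\frac{1}{h{\left(226 \right)} + \left(\left(25656 - 1984\right) + l\right)} = \frac{1}{226 + \left(\left(25656 - 1984\right) + \frac{3476}{3}\right)} = \frac{1}{226 + \left(23672 + \frac{3476}{3}\right)} = \frac{1}{226 + \frac{74492}{3}} = \frac{1}{\frac{75170}{3}} = \frac{3}{75170}$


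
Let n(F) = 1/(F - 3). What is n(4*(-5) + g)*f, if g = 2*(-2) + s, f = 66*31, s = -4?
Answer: -66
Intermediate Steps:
f = 2046
g = -8 (g = 2*(-2) - 4 = -4 - 4 = -8)
n(F) = 1/(-3 + F)
n(4*(-5) + g)*f = 2046/(-3 + (4*(-5) - 8)) = 2046/(-3 + (-20 - 8)) = 2046/(-3 - 28) = 2046/(-31) = -1/31*2046 = -66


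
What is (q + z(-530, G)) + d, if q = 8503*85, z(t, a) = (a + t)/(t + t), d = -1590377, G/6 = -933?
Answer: -229918298/265 ≈ -8.6762e+5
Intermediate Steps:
G = -5598 (G = 6*(-933) = -5598)
z(t, a) = (a + t)/(2*t) (z(t, a) = (a + t)/((2*t)) = (a + t)*(1/(2*t)) = (a + t)/(2*t))
q = 722755
(q + z(-530, G)) + d = (722755 + (½)*(-5598 - 530)/(-530)) - 1590377 = (722755 + (½)*(-1/530)*(-6128)) - 1590377 = (722755 + 1532/265) - 1590377 = 191531607/265 - 1590377 = -229918298/265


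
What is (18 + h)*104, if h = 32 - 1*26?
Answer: 2496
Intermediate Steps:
h = 6 (h = 32 - 26 = 6)
(18 + h)*104 = (18 + 6)*104 = 24*104 = 2496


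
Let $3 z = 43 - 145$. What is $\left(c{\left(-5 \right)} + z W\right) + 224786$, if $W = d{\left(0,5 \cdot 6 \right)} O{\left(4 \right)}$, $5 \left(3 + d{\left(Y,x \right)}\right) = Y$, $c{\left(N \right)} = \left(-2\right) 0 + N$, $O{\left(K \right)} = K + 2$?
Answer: $225393$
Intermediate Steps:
$z = -34$ ($z = \frac{43 - 145}{3} = \frac{1}{3} \left(-102\right) = -34$)
$O{\left(K \right)} = 2 + K$
$c{\left(N \right)} = N$ ($c{\left(N \right)} = 0 + N = N$)
$d{\left(Y,x \right)} = -3 + \frac{Y}{5}$
$W = -18$ ($W = \left(-3 + \frac{1}{5} \cdot 0\right) \left(2 + 4\right) = \left(-3 + 0\right) 6 = \left(-3\right) 6 = -18$)
$\left(c{\left(-5 \right)} + z W\right) + 224786 = \left(-5 - -612\right) + 224786 = \left(-5 + 612\right) + 224786 = 607 + 224786 = 225393$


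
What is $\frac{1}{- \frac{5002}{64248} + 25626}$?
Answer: $\frac{32124}{823207123} \approx 3.9023 \cdot 10^{-5}$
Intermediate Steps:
$\frac{1}{- \frac{5002}{64248} + 25626} = \frac{1}{\left(-5002\right) \frac{1}{64248} + 25626} = \frac{1}{- \frac{2501}{32124} + 25626} = \frac{1}{\frac{823207123}{32124}} = \frac{32124}{823207123}$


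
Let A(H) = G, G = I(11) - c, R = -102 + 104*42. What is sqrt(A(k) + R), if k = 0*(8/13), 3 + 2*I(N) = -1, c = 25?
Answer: 3*sqrt(471) ≈ 65.108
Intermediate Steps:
I(N) = -2 (I(N) = -3/2 + (1/2)*(-1) = -3/2 - 1/2 = -2)
R = 4266 (R = -102 + 4368 = 4266)
k = 0 (k = 0*(8*(1/13)) = 0*(8/13) = 0)
G = -27 (G = -2 - 1*25 = -2 - 25 = -27)
A(H) = -27
sqrt(A(k) + R) = sqrt(-27 + 4266) = sqrt(4239) = 3*sqrt(471)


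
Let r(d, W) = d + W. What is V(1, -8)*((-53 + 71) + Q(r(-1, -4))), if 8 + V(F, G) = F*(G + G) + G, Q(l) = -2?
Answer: -512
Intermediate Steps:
r(d, W) = W + d
V(F, G) = -8 + G + 2*F*G (V(F, G) = -8 + (F*(G + G) + G) = -8 + (F*(2*G) + G) = -8 + (2*F*G + G) = -8 + (G + 2*F*G) = -8 + G + 2*F*G)
V(1, -8)*((-53 + 71) + Q(r(-1, -4))) = (-8 - 8 + 2*1*(-8))*((-53 + 71) - 2) = (-8 - 8 - 16)*(18 - 2) = -32*16 = -512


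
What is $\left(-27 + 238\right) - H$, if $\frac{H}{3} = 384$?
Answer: $-941$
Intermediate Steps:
$H = 1152$ ($H = 3 \cdot 384 = 1152$)
$\left(-27 + 238\right) - H = \left(-27 + 238\right) - 1152 = 211 - 1152 = -941$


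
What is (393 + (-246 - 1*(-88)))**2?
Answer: 55225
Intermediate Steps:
(393 + (-246 - 1*(-88)))**2 = (393 + (-246 + 88))**2 = (393 - 158)**2 = 235**2 = 55225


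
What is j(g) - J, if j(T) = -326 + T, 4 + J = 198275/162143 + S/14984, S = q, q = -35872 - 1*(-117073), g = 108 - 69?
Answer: -703699977839/2429550712 ≈ -289.64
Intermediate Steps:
g = 39
q = 81201 (q = -35872 + 117073 = 81201)
S = 81201
J = 6418923495/2429550712 (J = -4 + (198275/162143 + 81201/14984) = -4 + 16137126343/2429550712 = 6418923495/2429550712 ≈ 2.6420)
j(g) - J = (-326 + 39) - 1*6418923495/2429550712 = -287 - 6418923495/2429550712 = -703699977839/2429550712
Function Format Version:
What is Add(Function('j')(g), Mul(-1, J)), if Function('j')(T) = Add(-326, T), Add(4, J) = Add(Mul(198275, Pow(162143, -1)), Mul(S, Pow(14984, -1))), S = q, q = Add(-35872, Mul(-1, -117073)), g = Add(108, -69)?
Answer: Rational(-703699977839, 2429550712) ≈ -289.64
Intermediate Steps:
g = 39
q = 81201 (q = Add(-35872, 117073) = 81201)
S = 81201
J = Rational(6418923495, 2429550712) (J = Add(-4, Add(Mul(198275, Pow(162143, -1)), Mul(81201, Pow(14984, -1)))) = Add(-4, Add(Mul(198275, Rational(1, 162143)), Mul(81201, Rational(1, 14984)))) = Add(-4, Add(Rational(198275, 162143), Rational(81201, 14984))) = Add(-4, Rational(16137126343, 2429550712)) = Rational(6418923495, 2429550712) ≈ 2.6420)
Add(Function('j')(g), Mul(-1, J)) = Add(Add(-326, 39), Mul(-1, Rational(6418923495, 2429550712))) = Add(-287, Rational(-6418923495, 2429550712)) = Rational(-703699977839, 2429550712)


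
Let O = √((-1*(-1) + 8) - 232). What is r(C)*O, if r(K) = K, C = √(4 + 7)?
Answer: I*√2453 ≈ 49.528*I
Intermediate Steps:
C = √11 ≈ 3.3166
O = I*√223 (O = √((1 + 8) - 232) = √(9 - 232) = √(-223) = I*√223 ≈ 14.933*I)
r(C)*O = √11*(I*√223) = I*√2453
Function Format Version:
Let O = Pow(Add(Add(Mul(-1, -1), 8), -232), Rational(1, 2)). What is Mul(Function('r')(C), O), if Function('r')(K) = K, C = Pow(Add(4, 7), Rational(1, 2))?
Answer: Mul(I, Pow(2453, Rational(1, 2))) ≈ Mul(49.528, I)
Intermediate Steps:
C = Pow(11, Rational(1, 2)) ≈ 3.3166
O = Mul(I, Pow(223, Rational(1, 2))) (O = Pow(Add(Add(1, 8), -232), Rational(1, 2)) = Pow(Add(9, -232), Rational(1, 2)) = Pow(-223, Rational(1, 2)) = Mul(I, Pow(223, Rational(1, 2))) ≈ Mul(14.933, I))
Mul(Function('r')(C), O) = Mul(Pow(11, Rational(1, 2)), Mul(I, Pow(223, Rational(1, 2)))) = Mul(I, Pow(2453, Rational(1, 2)))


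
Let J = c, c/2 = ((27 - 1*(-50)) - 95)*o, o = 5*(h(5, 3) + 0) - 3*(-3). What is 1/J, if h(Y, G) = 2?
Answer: -1/684 ≈ -0.0014620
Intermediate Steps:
o = 19 (o = 5*(2 + 0) - 3*(-3) = 5*2 + 9 = 10 + 9 = 19)
c = -684 (c = 2*(((27 - 1*(-50)) - 95)*19) = 2*(((27 + 50) - 95)*19) = 2*((77 - 95)*19) = 2*(-18*19) = 2*(-342) = -684)
J = -684
1/J = 1/(-684) = -1/684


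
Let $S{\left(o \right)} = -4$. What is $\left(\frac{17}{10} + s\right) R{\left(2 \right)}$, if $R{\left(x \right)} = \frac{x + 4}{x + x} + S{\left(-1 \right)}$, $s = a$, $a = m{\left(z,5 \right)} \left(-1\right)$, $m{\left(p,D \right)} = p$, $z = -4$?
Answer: $- \frac{57}{4} \approx -14.25$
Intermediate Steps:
$a = 4$ ($a = \left(-4\right) \left(-1\right) = 4$)
$s = 4$
$R{\left(x \right)} = -4 + \frac{4 + x}{2 x}$ ($R{\left(x \right)} = \frac{x + 4}{x + x} - 4 = \frac{4 + x}{2 x} - 4 = -4 + \frac{4 + x}{2 x}$)
$\left(\frac{17}{10} + s\right) R{\left(2 \right)} = \left(\frac{17}{10} + 4\right) \left(- \frac{7}{2} + \frac{2}{2}\right) = \left(17 \cdot \frac{1}{10} + 4\right) \left(- \frac{7}{2} + 2 \cdot \frac{1}{2}\right) = \left(\frac{17}{10} + 4\right) \left(- \frac{7}{2} + 1\right) = \frac{57}{10} \left(- \frac{5}{2}\right) = - \frac{57}{4}$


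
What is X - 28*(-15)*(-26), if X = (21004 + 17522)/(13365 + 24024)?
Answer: -136083118/12463 ≈ -10919.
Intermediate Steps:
X = 12842/12463 (X = 38526/37389 = 38526*(1/37389) = 12842/12463 ≈ 1.0304)
X - 28*(-15)*(-26) = 12842/12463 - 28*(-15)*(-26) = 12842/12463 + 420*(-26) = 12842/12463 - 10920 = -136083118/12463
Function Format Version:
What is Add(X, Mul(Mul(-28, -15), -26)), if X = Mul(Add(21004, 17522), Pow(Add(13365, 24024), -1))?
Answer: Rational(-136083118, 12463) ≈ -10919.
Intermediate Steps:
X = Rational(12842, 12463) (X = Mul(38526, Pow(37389, -1)) = Mul(38526, Rational(1, 37389)) = Rational(12842, 12463) ≈ 1.0304)
Add(X, Mul(Mul(-28, -15), -26)) = Add(Rational(12842, 12463), Mul(Mul(-28, -15), -26)) = Add(Rational(12842, 12463), Mul(420, -26)) = Add(Rational(12842, 12463), -10920) = Rational(-136083118, 12463)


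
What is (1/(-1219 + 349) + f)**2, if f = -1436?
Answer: 1560802961041/756900 ≈ 2.0621e+6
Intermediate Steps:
(1/(-1219 + 349) + f)**2 = (1/(-1219 + 349) - 1436)**2 = (1/(-870) - 1436)**2 = (-1/870 - 1436)**2 = (-1249321/870)**2 = 1560802961041/756900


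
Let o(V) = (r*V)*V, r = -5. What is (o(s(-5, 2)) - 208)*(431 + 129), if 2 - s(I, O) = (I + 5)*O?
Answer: -127680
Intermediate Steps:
s(I, O) = 2 - O*(5 + I) (s(I, O) = 2 - (I + 5)*O = 2 - (5 + I)*O = 2 - O*(5 + I))
o(V) = -5*V² (o(V) = (-5*V)*V = -5*V²)
(o(s(-5, 2)) - 208)*(431 + 129) = (-5*(2 - 5*2 - 1*(-5)*2)² - 208)*(431 + 129) = (-5*(2 - 10 + 10)² - 208)*560 = (-5*2² - 208)*560 = (-5*4 - 208)*560 = (-20 - 208)*560 = -228*560 = -127680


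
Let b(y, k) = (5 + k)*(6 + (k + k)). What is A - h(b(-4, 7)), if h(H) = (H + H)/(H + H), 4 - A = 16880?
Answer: -16877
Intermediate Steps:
b(y, k) = (5 + k)*(6 + 2*k)
A = -16876 (A = 4 - 1*16880 = 4 - 16880 = -16876)
h(H) = 1 (h(H) = (2*H)/((2*H)) = (2*H)*(1/(2*H)) = 1)
A - h(b(-4, 7)) = -16876 - 1*1 = -16876 - 1 = -16877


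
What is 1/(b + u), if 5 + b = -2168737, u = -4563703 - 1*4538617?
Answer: -1/11271062 ≈ -8.8723e-8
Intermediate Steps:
u = -9102320 (u = -4563703 - 4538617 = -9102320)
b = -2168742 (b = -5 - 2168737 = -2168742)
1/(b + u) = 1/(-2168742 - 9102320) = 1/(-11271062) = -1/11271062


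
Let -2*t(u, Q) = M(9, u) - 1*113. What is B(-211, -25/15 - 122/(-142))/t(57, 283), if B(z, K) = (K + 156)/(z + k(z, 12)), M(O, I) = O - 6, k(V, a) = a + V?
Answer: -16528/2401575 ≈ -0.0068822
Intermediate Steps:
k(V, a) = V + a
M(O, I) = -6 + O
t(u, Q) = 55 (t(u, Q) = -((-6 + 9) - 1*113)/2 = -(3 - 113)/2 = -1/2*(-110) = 55)
B(z, K) = (156 + K)/(12 + 2*z) (B(z, K) = (K + 156)/(z + (z + 12)) = (156 + K)/(z + (12 + z)) = (156 + K)/(12 + 2*z))
B(-211, -25/15 - 122/(-142))/t(57, 283) = ((156 + (-25/15 - 122/(-142)))/(2*(6 - 211)))/55 = ((1/2)*(156 + (-25*1/15 - 122*(-1/142)))/(-205))*(1/55) = ((1/2)*(-1/205)*(156 + (-5/3 + 61/71)))*(1/55) = ((1/2)*(-1/205)*(156 - 172/213))*(1/55) = ((1/2)*(-1/205)*(33056/213))*(1/55) = -16528/43665*1/55 = -16528/2401575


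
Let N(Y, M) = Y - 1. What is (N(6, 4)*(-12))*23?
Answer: -1380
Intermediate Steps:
N(Y, M) = -1 + Y
(N(6, 4)*(-12))*23 = ((-1 + 6)*(-12))*23 = (5*(-12))*23 = -60*23 = -1380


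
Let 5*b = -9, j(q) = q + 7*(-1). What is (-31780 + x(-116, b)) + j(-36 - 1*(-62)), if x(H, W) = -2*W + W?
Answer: -158796/5 ≈ -31759.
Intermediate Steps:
j(q) = -7 + q (j(q) = q - 7 = -7 + q)
b = -9/5 (b = (1/5)*(-9) = -9/5 ≈ -1.8000)
x(H, W) = -W
(-31780 + x(-116, b)) + j(-36 - 1*(-62)) = (-31780 - 1*(-9/5)) + (-7 + (-36 - 1*(-62))) = (-31780 + 9/5) + (-7 + (-36 + 62)) = -158891/5 + (-7 + 26) = -158891/5 + 19 = -158796/5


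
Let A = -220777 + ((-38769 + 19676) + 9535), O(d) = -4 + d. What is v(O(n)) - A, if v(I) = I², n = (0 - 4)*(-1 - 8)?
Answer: 231359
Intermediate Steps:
n = 36 (n = -4*(-9) = 36)
A = -230335 (A = -220777 + (-19093 + 9535) = -220777 - 9558 = -230335)
v(O(n)) - A = (-4 + 36)² - 1*(-230335) = 32² + 230335 = 1024 + 230335 = 231359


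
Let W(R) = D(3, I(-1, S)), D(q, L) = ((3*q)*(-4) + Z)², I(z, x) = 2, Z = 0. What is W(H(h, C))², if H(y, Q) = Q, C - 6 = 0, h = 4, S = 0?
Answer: 1679616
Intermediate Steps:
C = 6 (C = 6 + 0 = 6)
D(q, L) = 144*q² (D(q, L) = ((3*q)*(-4) + 0)² = (-12*q + 0)² = (-12*q)² = 144*q²)
W(R) = 1296 (W(R) = 144*3² = 144*9 = 1296)
W(H(h, C))² = 1296² = 1679616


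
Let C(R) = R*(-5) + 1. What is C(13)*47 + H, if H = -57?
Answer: -3065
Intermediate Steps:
C(R) = 1 - 5*R (C(R) = -5*R + 1 = 1 - 5*R)
C(13)*47 + H = (1 - 5*13)*47 - 57 = (1 - 65)*47 - 57 = -64*47 - 57 = -3008 - 57 = -3065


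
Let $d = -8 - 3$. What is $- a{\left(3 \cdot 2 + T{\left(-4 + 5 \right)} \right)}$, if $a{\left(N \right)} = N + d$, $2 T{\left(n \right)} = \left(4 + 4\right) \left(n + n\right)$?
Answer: $-3$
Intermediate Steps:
$T{\left(n \right)} = 8 n$ ($T{\left(n \right)} = \frac{\left(4 + 4\right) \left(n + n\right)}{2} = \frac{8 \cdot 2 n}{2} = \frac{16 n}{2} = 8 n$)
$d = -11$ ($d = -8 - 3 = -11$)
$a{\left(N \right)} = -11 + N$ ($a{\left(N \right)} = N - 11 = -11 + N$)
$- a{\left(3 \cdot 2 + T{\left(-4 + 5 \right)} \right)} = - (-11 + \left(3 \cdot 2 + 8 \left(-4 + 5\right)\right)) = - (-11 + \left(6 + 8 \cdot 1\right)) = - (-11 + \left(6 + 8\right)) = - (-11 + 14) = \left(-1\right) 3 = -3$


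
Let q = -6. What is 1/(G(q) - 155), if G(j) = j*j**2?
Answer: -1/371 ≈ -0.0026954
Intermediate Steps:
G(j) = j**3
1/(G(q) - 155) = 1/((-6)**3 - 155) = 1/(-216 - 155) = 1/(-371) = -1/371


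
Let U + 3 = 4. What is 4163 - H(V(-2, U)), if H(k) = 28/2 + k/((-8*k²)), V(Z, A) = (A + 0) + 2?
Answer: 99577/24 ≈ 4149.0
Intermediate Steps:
U = 1 (U = -3 + 4 = 1)
V(Z, A) = 2 + A (V(Z, A) = A + 2 = 2 + A)
H(k) = 14 - 1/(8*k) (H(k) = 28*(½) + k*(-1/(8*k²)) = 14 - 1/(8*k))
4163 - H(V(-2, U)) = 4163 - (14 - 1/(8*(2 + 1))) = 4163 - (14 - ⅛/3) = 4163 - (14 - ⅛*⅓) = 4163 - (14 - 1/24) = 4163 - 1*335/24 = 4163 - 335/24 = 99577/24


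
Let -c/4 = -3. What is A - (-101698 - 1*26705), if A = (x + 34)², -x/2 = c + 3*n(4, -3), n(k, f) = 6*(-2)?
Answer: 135127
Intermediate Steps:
c = 12 (c = -4*(-3) = 12)
n(k, f) = -12
x = 48 (x = -2*(12 + 3*(-12)) = -2*(12 - 36) = -2*(-24) = 48)
A = 6724 (A = (48 + 34)² = 82² = 6724)
A - (-101698 - 1*26705) = 6724 - (-101698 - 1*26705) = 6724 - (-101698 - 26705) = 6724 - 1*(-128403) = 6724 + 128403 = 135127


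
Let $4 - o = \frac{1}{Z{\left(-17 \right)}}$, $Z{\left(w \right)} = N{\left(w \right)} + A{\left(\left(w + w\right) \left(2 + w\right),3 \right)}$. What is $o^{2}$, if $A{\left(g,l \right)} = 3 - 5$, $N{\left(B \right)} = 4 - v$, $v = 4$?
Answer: $\frac{81}{4} \approx 20.25$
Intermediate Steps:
$N{\left(B \right)} = 0$ ($N{\left(B \right)} = 4 - 4 = 0$)
$A{\left(g,l \right)} = -2$
$Z{\left(w \right)} = -2$ ($Z{\left(w \right)} = 0 - 2 = -2$)
$o = \frac{9}{2}$ ($o = 4 - \frac{1}{-2} = 4 - - \frac{1}{2} = 4 + \frac{1}{2} = \frac{9}{2} \approx 4.5$)
$o^{2} = \left(\frac{9}{2}\right)^{2} = \frac{81}{4}$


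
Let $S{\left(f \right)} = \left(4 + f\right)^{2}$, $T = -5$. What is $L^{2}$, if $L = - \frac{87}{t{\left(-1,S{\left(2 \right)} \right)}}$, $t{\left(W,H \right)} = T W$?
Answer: $\frac{7569}{25} \approx 302.76$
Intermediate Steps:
$t{\left(W,H \right)} = - 5 W$
$L = - \frac{87}{5}$ ($L = - \frac{87}{\left(-5\right) \left(-1\right)} = - \frac{87}{5} \approx -17.4$)
$L^{2} = \left(- \frac{87}{5}\right)^{2} = \frac{7569}{25}$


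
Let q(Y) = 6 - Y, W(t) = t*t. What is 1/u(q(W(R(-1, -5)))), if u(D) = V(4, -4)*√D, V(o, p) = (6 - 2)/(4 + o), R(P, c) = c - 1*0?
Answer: -2*I*√19/19 ≈ -0.45883*I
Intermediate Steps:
R(P, c) = c (R(P, c) = c + 0 = c)
V(o, p) = 4/(4 + o)
W(t) = t²
u(D) = √D/2 (u(D) = (4/(4 + 4))*√D = (4/8)*√D = (4*(⅛))*√D = √D/2)
1/u(q(W(R(-1, -5)))) = 1/(√(6 - 1*(-5)²)/2) = 1/(√(6 - 1*25)/2) = 1/(√(6 - 25)/2) = 1/(√(-19)/2) = 1/((I*√19)/2) = 1/(I*√19/2) = -2*I*√19/19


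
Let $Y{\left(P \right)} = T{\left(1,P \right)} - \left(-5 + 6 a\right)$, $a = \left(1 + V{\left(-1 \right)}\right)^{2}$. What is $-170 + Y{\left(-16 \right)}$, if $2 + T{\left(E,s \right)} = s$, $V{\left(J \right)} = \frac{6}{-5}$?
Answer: $- \frac{4581}{25} \approx -183.24$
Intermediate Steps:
$V{\left(J \right)} = - \frac{6}{5}$ ($V{\left(J \right)} = 6 \left(- \frac{1}{5}\right) = - \frac{6}{5}$)
$a = \frac{1}{25}$ ($a = \left(1 - \frac{6}{5}\right)^{2} = \left(- \frac{1}{5}\right)^{2} = \frac{1}{25} \approx 0.04$)
$T{\left(E,s \right)} = -2 + s$
$Y{\left(P \right)} = \frac{69}{25} + P$ ($Y{\left(P \right)} = \left(-2 + P\right) - \left(-5 + 6 \cdot \frac{1}{25}\right) = \left(-2 + P\right) - \left(-5 + \frac{6}{25}\right) = \left(-2 + P\right) - - \frac{119}{25} = \left(-2 + P\right) + \frac{119}{25} = \frac{69}{25} + P$)
$-170 + Y{\left(-16 \right)} = -170 + \left(\frac{69}{25} - 16\right) = -170 - \frac{331}{25} = - \frac{4581}{25}$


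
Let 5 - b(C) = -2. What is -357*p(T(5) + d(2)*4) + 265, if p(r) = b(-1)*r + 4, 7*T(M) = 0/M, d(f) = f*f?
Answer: -41147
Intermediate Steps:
d(f) = f²
b(C) = 7 (b(C) = 5 - 1*(-2) = 5 + 2 = 7)
T(M) = 0 (T(M) = (0/M)/7 = (⅐)*0 = 0)
p(r) = 4 + 7*r (p(r) = 7*r + 4 = 4 + 7*r)
-357*p(T(5) + d(2)*4) + 265 = -357*(4 + 7*(0 + 2²*4)) + 265 = -357*(4 + 7*(0 + 4*4)) + 265 = -357*(4 + 7*(0 + 16)) + 265 = -357*(4 + 7*16) + 265 = -357*(4 + 112) + 265 = -357*116 + 265 = -41412 + 265 = -41147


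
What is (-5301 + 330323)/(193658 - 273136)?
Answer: -162511/39739 ≈ -4.0895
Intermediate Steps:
(-5301 + 330323)/(193658 - 273136) = 325022/(-79478) = 325022*(-1/79478) = -162511/39739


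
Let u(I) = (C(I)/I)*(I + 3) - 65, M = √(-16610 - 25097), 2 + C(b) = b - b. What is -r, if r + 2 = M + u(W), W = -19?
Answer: 1305/19 - I*√41707 ≈ 68.684 - 204.22*I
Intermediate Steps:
C(b) = -2 (C(b) = -2 + (b - b) = -2 + 0 = -2)
M = I*√41707 (M = √(-41707) = I*√41707 ≈ 204.22*I)
u(I) = -65 - 2*(3 + I)/I (u(I) = (-2/I)*(I + 3) - 65 = (-2/I)*(3 + I) - 65 = -2*(3 + I)/I - 65 = -65 - 2*(3 + I)/I)
r = -1305/19 + I*√41707 (r = -2 + (I*√41707 + (-67 - 6/(-19))) = -2 + (I*√41707 + (-67 - 6*(-1/19))) = -2 + (I*√41707 + (-67 + 6/19)) = -2 + (I*√41707 - 1267/19) = -2 + (-1267/19 + I*√41707) = -1305/19 + I*√41707 ≈ -68.684 + 204.22*I)
-r = -(-1305/19 + I*√41707) = 1305/19 - I*√41707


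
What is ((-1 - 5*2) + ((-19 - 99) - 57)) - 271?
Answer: -457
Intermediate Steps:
((-1 - 5*2) + ((-19 - 99) - 57)) - 271 = ((-1 - 10) + (-118 - 57)) - 271 = (-11 - 175) - 271 = -186 - 271 = -457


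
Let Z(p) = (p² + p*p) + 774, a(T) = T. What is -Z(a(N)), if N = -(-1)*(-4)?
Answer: -806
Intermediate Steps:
N = -4 (N = -1*4 = -4)
Z(p) = 774 + 2*p² (Z(p) = (p² + p²) + 774 = 2*p² + 774 = 774 + 2*p²)
-Z(a(N)) = -(774 + 2*(-4)²) = -(774 + 2*16) = -(774 + 32) = -1*806 = -806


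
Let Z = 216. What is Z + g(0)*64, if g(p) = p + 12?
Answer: 984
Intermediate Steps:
g(p) = 12 + p
Z + g(0)*64 = 216 + (12 + 0)*64 = 216 + 12*64 = 216 + 768 = 984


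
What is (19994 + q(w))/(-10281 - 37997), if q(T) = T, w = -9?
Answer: -19985/48278 ≈ -0.41396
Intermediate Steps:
(19994 + q(w))/(-10281 - 37997) = (19994 - 9)/(-10281 - 37997) = 19985/(-48278) = 19985*(-1/48278) = -19985/48278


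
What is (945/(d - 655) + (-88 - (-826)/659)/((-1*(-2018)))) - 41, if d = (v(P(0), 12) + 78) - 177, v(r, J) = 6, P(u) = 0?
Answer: -21041843787/497368388 ≈ -42.306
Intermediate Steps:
d = -93 (d = (6 + 78) - 177 = 84 - 177 = -93)
(945/(d - 655) + (-88 - (-826)/659)/((-1*(-2018)))) - 41 = (945/(-93 - 655) + (-88 - (-826)/659)/((-1*(-2018)))) - 41 = (945/(-748) + (-88 - (-826)/659)/2018) - 41 = (945*(-1/748) + (-88 - 1*(-826/659))*(1/2018)) - 41 = (-945/748 + (-88 + 826/659)*(1/2018)) - 41 = (-945/748 - 57166/659*1/2018) - 41 = (-945/748 - 28583/664931) - 41 = -649739879/497368388 - 41 = -21041843787/497368388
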